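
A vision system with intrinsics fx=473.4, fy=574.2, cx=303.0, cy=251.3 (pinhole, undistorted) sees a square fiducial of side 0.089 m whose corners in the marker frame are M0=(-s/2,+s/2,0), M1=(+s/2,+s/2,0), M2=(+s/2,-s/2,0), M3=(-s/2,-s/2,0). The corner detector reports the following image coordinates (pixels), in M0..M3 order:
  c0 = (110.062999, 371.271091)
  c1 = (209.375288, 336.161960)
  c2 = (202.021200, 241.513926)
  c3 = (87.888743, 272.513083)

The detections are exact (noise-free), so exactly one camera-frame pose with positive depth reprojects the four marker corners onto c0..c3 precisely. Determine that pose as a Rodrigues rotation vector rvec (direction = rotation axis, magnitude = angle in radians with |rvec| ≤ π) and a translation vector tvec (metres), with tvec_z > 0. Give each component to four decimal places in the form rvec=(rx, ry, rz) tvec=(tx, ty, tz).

Intrinsics K: fx=473.4, fy=574.2, cx=303.0, cy=251.3
Marker side s = 0.089 m; corners in marker frame (Z=0):
  M0 = (-0.0445, +0.0445, 0)
  M1 = (+0.0445, +0.0445, 0)
  M2 = (+0.0445, -0.0445, 0)
  M3 = (-0.0445, -0.0445, 0)
Detected image corners:
  c0 = (110.062999, 371.271091) px
  c1 = (209.375288, 336.161960) px
  c2 = (202.021200, 241.513926) px
  c3 = (87.888743, 272.513083) px
Planar DLT: solve 8×8 A·h = b for H (H[2,2]=1):
  H  [+1340.88091 +379.66294 +155.09775]
  H  [-78.11528 +1521.24391 +307.72503]
  H  [+0.96522 +1.42677 +1.00000]
B = K⁻¹H; ‖b₁‖=2.479567, ‖b₂‖=2.479567; λ = 2/(‖b₁‖+‖b₂‖) = 0.403296, sign → tz>0 ⇒ λ=+0.403296
r₁ = λ·B[:,0] = (+0.89316,-0.22523,+0.38927); r₂ = λ·B[:,1] = (-0.04485,+0.81663,+0.57541)
r₃ = r₁×r₂ = (-0.44749,-0.53139,+0.71929); SVD([r₁ r₂ r₃]) → R = UVᵀ:
  R  [+0.89316 -0.04485 -0.44749]
  R  [-0.22523 +0.81663 -0.53139]
  R  [+0.38927 +0.57541 +0.71929]
t = (-0.12600, +0.03963, +0.40330) m
tr R = 2.429082; θ = arccos((tr R − 1)/2) = 0.774828 rad = 44.394°
axis k = ((R−Rᵀ)₃₂, (R−Rᵀ)₁₃, (R−Rᵀ)₂₁) / (2 sinθ) = (+0.791034, -0.598035, -0.128917)
rvec = θ·k = (+0.612915, -0.463375, -0.099889)

rvec=(0.6129, -0.4634, -0.0999) tvec=(-0.1260, 0.0396, 0.4033)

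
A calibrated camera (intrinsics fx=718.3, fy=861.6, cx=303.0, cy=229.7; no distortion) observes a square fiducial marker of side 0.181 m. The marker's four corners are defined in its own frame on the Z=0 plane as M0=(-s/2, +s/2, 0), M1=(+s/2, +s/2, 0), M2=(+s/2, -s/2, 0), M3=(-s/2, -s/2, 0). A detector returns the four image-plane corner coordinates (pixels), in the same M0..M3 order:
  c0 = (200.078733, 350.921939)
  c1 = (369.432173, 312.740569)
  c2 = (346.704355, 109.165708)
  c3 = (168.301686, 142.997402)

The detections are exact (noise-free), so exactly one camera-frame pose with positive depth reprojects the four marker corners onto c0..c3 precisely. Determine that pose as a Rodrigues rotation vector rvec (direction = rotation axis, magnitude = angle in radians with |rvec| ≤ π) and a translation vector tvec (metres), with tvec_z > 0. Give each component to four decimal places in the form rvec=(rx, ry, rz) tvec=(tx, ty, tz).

Intrinsics K: fx=718.3, fy=861.6, cx=303.0, cy=229.7
Marker side s = 0.181 m; corners in marker frame (Z=0):
  M0 = (-0.0905, +0.0905, 0)
  M1 = (+0.0905, +0.0905, 0)
  M2 = (+0.0905, -0.0905, 0)
  M3 = (-0.0905, -0.0905, 0)
Detected image corners:
  c0 = (200.078733, 350.921939) px
  c1 = (369.432173, 312.740569) px
  c2 = (346.704355, 109.165708) px
  c3 = (168.301686, 142.997402) px
Planar DLT: solve 8×8 A·h = b for H (H[2,2]=1):
  H  [+1004.16032 +221.24458 +272.73215]
  H  [-161.97484 +1196.55747 +231.13102]
  H  [+0.16266 +0.26204 +1.00000]
B = K⁻¹H; ‖b₁‖=1.359105, ‖b₂‖=1.359105; λ = 2/(‖b₁‖+‖b₂‖) = 0.735778, sign → tz>0 ⇒ λ=+0.735778
r₁ = λ·B[:,0] = (+0.97811,-0.17023,+0.11968); r₂ = λ·B[:,1] = (+0.14530,+0.97042,+0.19280)
r₃ = r₁×r₂ = (-0.14896,-0.17119,+0.97391); SVD([r₁ r₂ r₃]) → R = UVᵀ:
  R  [+0.97811 +0.14530 -0.14896]
  R  [-0.17023 +0.97042 -0.17119]
  R  [+0.11968 +0.19280 +0.97391]
t = (-0.03100, +0.00122, +0.73578) m
tr R = 2.922442; θ = arccos((tr R − 1)/2) = 0.279400 rad = 16.008°
axis k = ((R−Rᵀ)₃₂, (R−Rᵀ)₁₃, (R−Rᵀ)₂₁) / (2 sinθ) = (+0.659943, -0.487053, -0.572062)
rvec = θ·k = (+0.184388, -0.136083, -0.159834)

rvec=(0.1844, -0.1361, -0.1598) tvec=(-0.0310, 0.0012, 0.7358)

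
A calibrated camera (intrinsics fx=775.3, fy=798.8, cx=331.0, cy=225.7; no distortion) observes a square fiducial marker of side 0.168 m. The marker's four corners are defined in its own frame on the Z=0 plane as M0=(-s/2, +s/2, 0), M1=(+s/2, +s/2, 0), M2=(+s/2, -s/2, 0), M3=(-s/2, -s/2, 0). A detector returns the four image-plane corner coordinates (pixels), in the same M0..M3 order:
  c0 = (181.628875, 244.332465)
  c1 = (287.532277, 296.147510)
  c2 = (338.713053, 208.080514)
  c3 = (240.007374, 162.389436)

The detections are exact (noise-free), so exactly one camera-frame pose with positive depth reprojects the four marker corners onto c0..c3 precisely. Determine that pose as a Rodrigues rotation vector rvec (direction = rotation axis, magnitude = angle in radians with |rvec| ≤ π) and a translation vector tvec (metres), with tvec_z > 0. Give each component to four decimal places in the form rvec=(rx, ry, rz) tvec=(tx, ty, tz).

rvec=(-0.6266, 0.0279, 0.4615) tvec=(-0.0996, -0.0000, 1.1270)

Intrinsics K: fx=775.3, fy=798.8, cx=331.0, cy=225.7
Marker side s = 0.168 m; corners in marker frame (Z=0):
  M0 = (-0.0840, +0.0840, 0)
  M1 = (+0.0840, +0.0840, 0)
  M2 = (+0.0840, -0.0840, 0)
  M3 = (-0.0840, -0.0840, 0)
Detected image corners:
  c0 = (181.628875, 244.332465) px
  c1 = (287.532277, 296.147510) px
  c2 = (338.713053, 208.080514) px
  c3 = (240.007374, 162.389436) px
Planar DLT: solve 8×8 A·h = b for H (H[2,2]=1):
  H  [+570.25606 -456.28215 +262.49160]
  H  [+256.57082 +392.78968 +225.67093]
  H  [-0.14432 -0.49606 +1.00000]
B = K⁻¹H; ‖b₁‖=0.887293, ‖b₂‖=0.887293; λ = 2/(‖b₁‖+‖b₂‖) = 1.127024, sign → tz>0 ⇒ λ=+1.127024
r₁ = λ·B[:,0] = (+0.89840,+0.40795,-0.16265); r₂ = λ·B[:,1] = (-0.42459,+0.71215,-0.55907)
r₃ = r₁×r₂ = (-0.11224,+0.57133,+0.81301); SVD([r₁ r₂ r₃]) → R = UVᵀ:
  R  [+0.89840 -0.42459 -0.11224]
  R  [+0.40795 +0.71215 +0.57133]
  R  [-0.16265 -0.55907 +0.81301]
t = (-0.09959, -0.00004, +1.12702) m
tr R = 2.423559; θ = arccos((tr R − 1)/2) = 0.778768 rad = 44.620°
axis k = ((R−Rᵀ)₃₂, (R−Rᵀ)₁₃, (R−Rᵀ)₂₁) / (2 sinθ) = (-0.804667, +0.035881, +0.592641)
rvec = θ·k = (-0.626649, +0.027943, +0.461530)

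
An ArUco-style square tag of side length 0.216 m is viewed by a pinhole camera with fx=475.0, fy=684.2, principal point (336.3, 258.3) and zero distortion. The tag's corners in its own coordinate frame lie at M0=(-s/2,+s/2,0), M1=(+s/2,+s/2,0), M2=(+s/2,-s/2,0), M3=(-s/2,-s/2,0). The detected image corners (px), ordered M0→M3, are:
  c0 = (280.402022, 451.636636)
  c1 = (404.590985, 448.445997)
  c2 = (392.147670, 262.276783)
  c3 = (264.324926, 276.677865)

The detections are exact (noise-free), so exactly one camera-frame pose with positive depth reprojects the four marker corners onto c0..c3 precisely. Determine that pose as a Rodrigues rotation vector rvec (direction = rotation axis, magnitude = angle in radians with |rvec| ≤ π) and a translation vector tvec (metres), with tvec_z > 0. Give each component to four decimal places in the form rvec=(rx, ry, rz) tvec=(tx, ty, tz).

rvec=(0.1428, 0.2170, -0.0960) tvec=(-0.0045, 0.1194, 0.7913)

Intrinsics K: fx=475.0, fy=684.2, cx=336.3, cy=258.3
Marker side s = 0.216 m; corners in marker frame (Z=0):
  M0 = (-0.1080, +0.1080, 0)
  M1 = (+0.1080, +0.1080, 0)
  M2 = (+0.1080, -0.1080, 0)
  M3 = (-0.1080, -0.1080, 0)
Detected image corners:
  c0 = (280.402022, 451.636636) px
  c1 = (404.590985, 448.445997) px
  c2 = (392.147670, 262.276783) px
  c3 = (264.324926, 276.677865) px
Planar DLT: solve 8×8 A·h = b for H (H[2,2]=1):
  H  [+489.51245 +121.65199 +333.59250]
  H  [-140.77189 +894.56808 +361.50211]
  H  [-0.27939 +0.16513 +1.00000]
B = K⁻¹H; ‖b₁‖=1.263718, ‖b₂‖=1.263718; λ = 2/(‖b₁‖+‖b₂‖) = 0.791316, sign → tz>0 ⇒ λ=+0.791316
r₁ = λ·B[:,0] = (+0.97202,-0.07935,-0.22109); r₂ = λ·B[:,1] = (+0.11015,+0.98529,+0.13067)
r₃ = r₁×r₂ = (+0.20746,-0.15137,+0.96646); SVD([r₁ r₂ r₃]) → R = UVᵀ:
  R  [+0.97202 +0.11015 +0.20746]
  R  [-0.07935 +0.98529 -0.15137]
  R  [-0.22109 +0.13067 +0.96646]
t = (-0.00451, +0.11936, +0.79132) m
tr R = 2.923770; θ = arccos((tr R − 1)/2) = 0.276982 rad = 15.870°
axis k = ((R−Rᵀ)₃₂, (R−Rᵀ)₁₃, (R−Rᵀ)₂₁) / (2 sinθ) = (+0.515690, +0.783589, -0.346486)
rvec = θ·k = (+0.142837, +0.217040, -0.095970)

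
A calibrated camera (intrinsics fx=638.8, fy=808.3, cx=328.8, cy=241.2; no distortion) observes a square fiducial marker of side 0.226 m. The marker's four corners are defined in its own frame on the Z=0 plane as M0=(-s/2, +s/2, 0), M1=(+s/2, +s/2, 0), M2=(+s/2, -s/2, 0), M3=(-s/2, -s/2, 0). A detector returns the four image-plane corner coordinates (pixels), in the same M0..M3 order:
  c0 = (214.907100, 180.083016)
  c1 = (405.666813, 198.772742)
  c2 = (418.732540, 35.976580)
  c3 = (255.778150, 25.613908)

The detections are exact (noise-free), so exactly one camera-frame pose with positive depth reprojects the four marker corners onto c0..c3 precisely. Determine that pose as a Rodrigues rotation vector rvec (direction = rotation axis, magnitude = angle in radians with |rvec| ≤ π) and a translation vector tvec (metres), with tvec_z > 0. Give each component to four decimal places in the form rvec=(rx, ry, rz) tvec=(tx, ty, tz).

Intrinsics K: fx=638.8, fy=808.3, cx=328.8, cy=241.2
Marker side s = 0.226 m; corners in marker frame (Z=0):
  M0 = (-0.1130, +0.1130, 0)
  M1 = (+0.1130, +0.1130, 0)
  M2 = (+0.1130, -0.1130, 0)
  M3 = (-0.1130, -0.1130, 0)
Detected image corners:
  c0 = (214.907100, 180.083016) px
  c1 = (405.666813, 198.772742) px
  c2 = (418.732540, 35.976580) px
  c3 = (255.778150, 25.613908) px
Planar DLT: solve 8×8 A·h = b for H (H[2,2]=1):
  H  [+723.71611 -353.92711 +323.20858]
  H  [+44.46878 +622.17666 +103.51289]
  H  [-0.16624 -0.72101 +1.00000]
B = K⁻¹H; ‖b₁‖=1.234230, ‖b₂‖=1.234230; λ = 2/(‖b₁‖+‖b₂‖) = 0.810222, sign → tz>0 ⇒ λ=+0.810222
r₁ = λ·B[:,0] = (+0.98725,+0.08477,-0.13470); r₂ = λ·B[:,1] = (-0.14822,+0.79798,-0.58418)
r₃ = r₁×r₂ = (+0.05796,+0.59670,+0.80037); SVD([r₁ r₂ r₃]) → R = UVᵀ:
  R  [+0.98725 -0.14822 +0.05796]
  R  [+0.08477 +0.79798 +0.59670]
  R  [-0.13470 -0.58418 +0.80037]
t = (-0.00709, -0.13801, +0.81022) m
tr R = 2.585602; θ = arccos((tr R − 1)/2) = 0.655405 rad = 37.552°
axis k = ((R−Rᵀ)₃₂, (R−Rᵀ)₁₃, (R−Rᵀ)₂₁) / (2 sinθ) = (-0.968755, +0.158052, +0.191135)
rvec = θ·k = (-0.634927, +0.103588, +0.125271)

rvec=(-0.6349, 0.1036, 0.1253) tvec=(-0.0071, -0.1380, 0.8102)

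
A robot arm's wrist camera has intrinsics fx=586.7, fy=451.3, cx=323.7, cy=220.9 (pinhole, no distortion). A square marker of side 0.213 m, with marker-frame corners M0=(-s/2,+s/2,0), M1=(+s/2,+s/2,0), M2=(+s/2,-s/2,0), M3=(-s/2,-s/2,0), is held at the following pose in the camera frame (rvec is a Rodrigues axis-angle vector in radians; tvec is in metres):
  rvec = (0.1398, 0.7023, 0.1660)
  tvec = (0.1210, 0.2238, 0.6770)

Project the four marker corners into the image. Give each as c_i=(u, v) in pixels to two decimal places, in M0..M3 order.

c0=(346.65, 402.22) c1=(500.66, 471.14) c2=(534.49, 328.54) c3=(365.92, 282.30)

Intrinsics K: fx=586.7, fy=451.3, cx=323.7, cy=220.9
Marker side s = 0.213 m; corners in marker frame (Z=0):
  M0 = (-0.1065, +0.1065, 0)
  M1 = (+0.1065, +0.1065, 0)
  M2 = (+0.1065, -0.1065, 0)
  M3 = (-0.1065, -0.1065, 0)
rvec = (0.1398, 0.7023, 0.1660), |rvec| = θ = 0.73507 rad = 42.116°
Rodrigues: sinθ=0.67064, 1−cosθ=0.25822; R = I + sinθ·[k]× + (1−cosθ)·[k]×²:
    [+0.75112 -0.10453 +0.65183]
    [+0.19837 +0.97749 -0.07183]
    [-0.62965 +0.18326 +0.75495]
t = (0.1210, 0.2238, 0.6770) m
M0: Pc = R·M0+t = (+0.02987, +0.30678, +0.76357); u = 586.7·(+0.02987)/0.76357 + 323.7 = 346.6530, v = 451.3·(+0.30678)/0.76357 + 220.9 = 402.2158
M1: Pc = R·M1+t = (+0.18986, +0.34903, +0.62946); u = 586.7·(+0.18986)/0.62946 + 323.7 = 500.6650, v = 451.3·(+0.34903)/0.62946 + 220.9 = 471.1416
M2: Pc = R·M2+t = (+0.21213, +0.14082, +0.59043); u = 586.7·(+0.21213)/0.59043 + 323.7 = 534.4889, v = 451.3·(+0.14082)/0.59043 + 220.9 = 328.5405
M3: Pc = R·M3+t = (+0.05214, +0.09857, +0.72454); u = 586.7·(+0.05214)/0.72454 + 323.7 = 365.9187, v = 451.3·(+0.09857)/0.72454 + 220.9 = 282.2975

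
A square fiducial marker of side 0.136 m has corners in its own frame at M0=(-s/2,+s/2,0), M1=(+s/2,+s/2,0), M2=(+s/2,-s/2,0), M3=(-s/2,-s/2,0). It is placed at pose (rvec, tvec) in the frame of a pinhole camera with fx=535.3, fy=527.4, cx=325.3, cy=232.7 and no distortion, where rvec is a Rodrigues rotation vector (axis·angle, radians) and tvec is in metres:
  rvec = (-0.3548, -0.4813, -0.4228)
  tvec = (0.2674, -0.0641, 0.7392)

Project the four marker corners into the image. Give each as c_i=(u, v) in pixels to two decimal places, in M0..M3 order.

Intrinsics K: fx=535.3, fy=527.4, cx=325.3, cy=232.7
Marker side s = 0.136 m; corners in marker frame (Z=0):
  M0 = (-0.0680, +0.0680, 0)
  M1 = (+0.0680, +0.0680, 0)
  M2 = (+0.0680, -0.0680, 0)
  M3 = (-0.0680, -0.0680, 0)
rvec = (-0.3548, -0.4813, -0.4228), |rvec| = θ = 0.73232 rad = 41.959°
Rodrigues: sinθ=0.66860, 1−cosθ=0.25637; R = I + sinθ·[k]× + (1−cosθ)·[k]×²:
    [+0.80380 +0.46764 -0.36771]
    [-0.30438 +0.85437 +0.42121]
    [+0.51113 -0.22665 +0.82908]
t = (0.2674, -0.0641, 0.7392) m
M0: Pc = R·M0+t = (+0.24454, +0.01469, +0.68903); u = 535.3·(+0.24454)/0.68903 + 325.3 = 515.2811, v = 527.4·(+0.01469)/0.68903 + 232.7 = 243.9474
M1: Pc = R·M1+t = (+0.35386, -0.02670, +0.75854); u = 535.3·(+0.35386)/0.75854 + 325.3 = 575.0155, v = 527.4·(-0.02670)/0.75854 + 232.7 = 214.1356
M2: Pc = R·M2+t = (+0.29026, -0.14289, +0.78937); u = 535.3·(+0.29026)/0.78937 + 325.3 = 522.1352, v = 527.4·(-0.14289)/0.78937 + 232.7 = 137.2282
M3: Pc = R·M3+t = (+0.18094, -0.10150, +0.71986); u = 535.3·(+0.18094)/0.71986 + 325.3 = 459.8521, v = 527.4·(-0.10150)/0.71986 + 232.7 = 158.3368

c0=(515.28, 243.95) c1=(575.02, 214.14) c2=(522.14, 137.23) c3=(459.85, 158.34)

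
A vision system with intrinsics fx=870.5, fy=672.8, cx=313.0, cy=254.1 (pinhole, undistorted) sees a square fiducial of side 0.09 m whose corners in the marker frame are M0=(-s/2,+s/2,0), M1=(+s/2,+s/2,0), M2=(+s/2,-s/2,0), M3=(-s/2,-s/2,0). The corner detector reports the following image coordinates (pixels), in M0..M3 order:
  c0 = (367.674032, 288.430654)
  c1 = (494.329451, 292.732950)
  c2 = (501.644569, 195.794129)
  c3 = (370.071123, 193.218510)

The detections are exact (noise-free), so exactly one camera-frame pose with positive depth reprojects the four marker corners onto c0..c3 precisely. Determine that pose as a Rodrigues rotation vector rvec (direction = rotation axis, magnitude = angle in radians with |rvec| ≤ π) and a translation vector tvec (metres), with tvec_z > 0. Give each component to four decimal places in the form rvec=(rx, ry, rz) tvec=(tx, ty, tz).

Intrinsics K: fx=870.5, fy=672.8, cx=313.0, cy=254.1
Marker side s = 0.09 m; corners in marker frame (Z=0):
  M0 = (-0.0450, +0.0450, 0)
  M1 = (+0.0450, +0.0450, 0)
  M2 = (+0.0450, -0.0450, 0)
  M3 = (-0.0450, -0.0450, 0)
Detected image corners:
  c0 = (367.674032, 288.430654) px
  c1 = (494.329451, 292.732950) px
  c2 = (501.644569, 195.794129) px
  c3 = (370.071123, 193.218510) px
Planar DLT: solve 8×8 A·h = b for H (H[2,2]=1):
  H  [+1341.10193 +126.24884 +432.76115]
  H  [-13.64802 +1168.10681 +243.42491]
  H  [-0.21455 +0.41516 +1.00000]
B = K⁻¹H; ‖b₁‖=1.633051, ‖b₂‖=1.633051; λ = 2/(‖b₁‖+‖b₂‖) = 0.612351, sign → tz>0 ⇒ λ=+0.612351
r₁ = λ·B[:,0] = (+0.99063,+0.03720,-0.13138); r₂ = λ·B[:,1] = (-0.00260,+0.96714,+0.25422)
r₃ = r₁×r₂ = (+0.13652,-0.25150,+0.95818); SVD([r₁ r₂ r₃]) → R = UVᵀ:
  R  [+0.99063 -0.00260 +0.13652]
  R  [+0.03720 +0.96714 -0.25150]
  R  [-0.13138 +0.25422 +0.95818]
t = (+0.08425, -0.00972, +0.61235) m
tr R = 2.915957; θ = arccos((tr R − 1)/2) = 0.290927 rad = 16.669°
axis k = ((R−Rᵀ)₃₂, (R−Rᵀ)₁₃, (R−Rᵀ)₂₁) / (2 sinθ) = (+0.881540, +0.466984, +0.069371)
rvec = θ·k = (+0.256463, +0.135858, +0.020182)

rvec=(0.2565, 0.1359, 0.0202) tvec=(0.0842, -0.0097, 0.6124)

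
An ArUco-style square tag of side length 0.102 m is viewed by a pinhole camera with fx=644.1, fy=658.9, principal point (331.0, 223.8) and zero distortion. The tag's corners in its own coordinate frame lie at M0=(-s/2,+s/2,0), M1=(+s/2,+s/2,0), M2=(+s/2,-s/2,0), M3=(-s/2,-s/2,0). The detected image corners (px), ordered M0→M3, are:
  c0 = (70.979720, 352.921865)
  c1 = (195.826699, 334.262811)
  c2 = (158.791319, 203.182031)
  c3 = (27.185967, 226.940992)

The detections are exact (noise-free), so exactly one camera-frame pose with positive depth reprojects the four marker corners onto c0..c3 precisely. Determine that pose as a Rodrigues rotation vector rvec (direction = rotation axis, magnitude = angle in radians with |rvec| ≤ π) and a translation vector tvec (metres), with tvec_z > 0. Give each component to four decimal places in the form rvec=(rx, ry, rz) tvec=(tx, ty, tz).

Intrinsics K: fx=644.1, fy=658.9, cx=331.0, cy=223.8
Marker side s = 0.102 m; corners in marker frame (Z=0):
  M0 = (-0.0510, +0.0510, 0)
  M1 = (+0.0510, +0.0510, 0)
  M2 = (+0.0510, -0.0510, 0)
  M3 = (-0.0510, -0.0510, 0)
Detected image corners:
  c0 = (70.979720, 352.921865) px
  c1 = (195.826699, 334.262811) px
  c2 = (158.791319, 203.182031) px
  c3 = (27.185967, 226.940992) px
Planar DLT: solve 8×8 A·h = b for H (H[2,2]=1):
  H  [+1223.41028 +465.50185 +112.87818]
  H  [-287.80447 +1429.49393 +281.47494]
  H  [-0.28872 +0.60773 +1.00000]
B = K⁻¹H; ‖b₁‖=2.095594, ‖b₂‖=2.095594; λ = 2/(‖b₁‖+‖b₂‖) = 0.477192, sign → tz>0 ⇒ λ=+0.477192
r₁ = λ·B[:,0] = (+0.97719,-0.16164,-0.13778); r₂ = λ·B[:,1] = (+0.19584,+0.93677,+0.29000)
r₃ = r₁×r₂ = (+0.08219,-0.31037,+0.94706); SVD([r₁ r₂ r₃]) → R = UVᵀ:
  R  [+0.97719 +0.19584 +0.08219]
  R  [-0.16164 +0.93677 -0.31037]
  R  [-0.13778 +0.29000 +0.94706]
t = (-0.16160, +0.04177, +0.47719) m
tr R = 2.861014; θ = arccos((tr R − 1)/2) = 0.375002 rad = 21.486°
axis k = ((R−Rᵀ)₃₂, (R−Rᵀ)₁₃, (R−Rᵀ)₂₁) / (2 sinθ) = (+0.819571, +0.300273, -0.487996)
rvec = θ·k = (+0.307340, +0.112603, -0.183000)

rvec=(0.3073, 0.1126, -0.1830) tvec=(-0.1616, 0.0418, 0.4772)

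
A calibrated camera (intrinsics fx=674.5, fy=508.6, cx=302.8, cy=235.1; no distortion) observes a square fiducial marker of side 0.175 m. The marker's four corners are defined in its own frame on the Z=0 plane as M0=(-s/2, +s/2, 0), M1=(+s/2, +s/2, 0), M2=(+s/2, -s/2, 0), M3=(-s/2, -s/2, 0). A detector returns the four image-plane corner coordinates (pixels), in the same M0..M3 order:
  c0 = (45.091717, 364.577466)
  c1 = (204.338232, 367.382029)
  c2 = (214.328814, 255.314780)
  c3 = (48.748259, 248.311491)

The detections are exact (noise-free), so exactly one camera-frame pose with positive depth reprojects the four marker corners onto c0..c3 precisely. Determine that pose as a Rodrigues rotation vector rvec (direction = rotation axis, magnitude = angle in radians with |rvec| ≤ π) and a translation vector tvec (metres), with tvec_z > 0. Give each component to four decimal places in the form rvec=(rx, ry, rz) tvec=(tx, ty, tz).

Intrinsics K: fx=674.5, fy=508.6, cx=302.8, cy=235.1
Marker side s = 0.175 m; corners in marker frame (Z=0):
  M0 = (-0.0875, +0.0875, 0)
  M1 = (+0.0875, +0.0875, 0)
  M2 = (+0.0875, -0.0875, 0)
  M3 = (-0.0875, -0.0875, 0)
Detected image corners:
  c0 = (45.091717, 364.577466) px
  c1 = (204.338232, 367.382029) px
  c2 = (214.328814, 255.314780) px
  c3 = (48.748259, 248.311491) px
Planar DLT: solve 8×8 A·h = b for H (H[2,2]=1):
  H  [+953.36486 -9.67747 +129.48041]
  H  [+89.62738 +723.60773 +310.09452]
  H  [+0.20022 +0.23127 +1.00000]
B = K⁻¹H; ‖b₁‖=1.341226, ‖b₂‖=1.341226; λ = 2/(‖b₁‖+‖b₂‖) = 0.745586, sign → tz>0 ⇒ λ=+0.745586
r₁ = λ·B[:,0] = (+0.98682,+0.06238,+0.14928); r₂ = λ·B[:,1] = (-0.08811,+0.98107,+0.17243)
r₃ = r₁×r₂ = (-0.13570,-0.18331,+0.97364); SVD([r₁ r₂ r₃]) → R = UVᵀ:
  R  [+0.98682 -0.08811 -0.13570]
  R  [+0.06238 +0.98107 -0.18331]
  R  [+0.14928 +0.17243 +0.97364]
t = (-0.19159, +0.10994, +0.74559) m
tr R = 2.941543; θ = arccos((tr R − 1)/2) = 0.242372 rad = 13.887°
axis k = ((R−Rᵀ)₃₂, (R−Rᵀ)₁₃, (R−Rᵀ)₂₁) / (2 sinθ) = (+0.741102, -0.593698, +0.313511)
rvec = θ·k = (+0.179623, -0.143896, +0.075986)

rvec=(0.1796, -0.1439, 0.0760) tvec=(-0.1916, 0.1099, 0.7456)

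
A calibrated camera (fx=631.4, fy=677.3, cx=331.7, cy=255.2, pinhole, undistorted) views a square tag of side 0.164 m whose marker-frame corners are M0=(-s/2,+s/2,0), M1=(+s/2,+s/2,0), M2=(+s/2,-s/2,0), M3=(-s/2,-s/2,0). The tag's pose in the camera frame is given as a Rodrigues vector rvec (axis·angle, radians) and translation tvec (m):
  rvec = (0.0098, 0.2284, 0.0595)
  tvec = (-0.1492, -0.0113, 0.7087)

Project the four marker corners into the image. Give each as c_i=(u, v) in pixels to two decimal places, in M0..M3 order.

Intrinsics K: fx=631.4, fy=677.3, cx=331.7, cy=255.2
Marker side s = 0.164 m; corners in marker frame (Z=0):
  M0 = (-0.0820, +0.0820, 0)
  M1 = (+0.0820, +0.0820, 0)
  M2 = (+0.0820, -0.0820, 0)
  M3 = (-0.0820, -0.0820, 0)
rvec = (0.0098, 0.2284, 0.0595), |rvec| = θ = 0.23623 rad = 13.535°
Rodrigues: sinθ=0.23404, 1−cosθ=0.02777; R = I + sinθ·[k]× + (1−cosθ)·[k]×²:
    [+0.97228 -0.05783 +0.22657]
    [+0.06006 +0.99819 -0.00295]
    [-0.22599 +0.01647 +0.97399]
t = (-0.1492, -0.0113, 0.7087) m
M0: Pc = R·M0+t = (-0.23367, +0.06563, +0.72858); u = 631.4·(-0.23367)/0.72858 + 331.7 = 129.1990, v = 677.3·(+0.06563)/0.72858 + 255.2 = 316.2073
M1: Pc = R·M1+t = (-0.07422, +0.07548, +0.69152); u = 631.4·(-0.07422)/0.69152 + 331.7 = 263.9364, v = 677.3·(+0.07548)/0.69152 + 255.2 = 329.1247
M2: Pc = R·M2+t = (-0.06473, -0.08823, +0.68882); u = 631.4·(-0.06473)/0.68882 + 331.7 = 272.3648, v = 677.3·(-0.08823)/0.68882 + 255.2 = 168.4488
M3: Pc = R·M3+t = (-0.22418, -0.09808, +0.72588); u = 631.4·(-0.22418)/0.72588 + 331.7 = 136.6956, v = 677.3·(-0.09808)/0.72588 + 255.2 = 163.6872

c0=(129.20, 316.21) c1=(263.94, 329.12) c2=(272.36, 168.45) c3=(136.70, 163.69)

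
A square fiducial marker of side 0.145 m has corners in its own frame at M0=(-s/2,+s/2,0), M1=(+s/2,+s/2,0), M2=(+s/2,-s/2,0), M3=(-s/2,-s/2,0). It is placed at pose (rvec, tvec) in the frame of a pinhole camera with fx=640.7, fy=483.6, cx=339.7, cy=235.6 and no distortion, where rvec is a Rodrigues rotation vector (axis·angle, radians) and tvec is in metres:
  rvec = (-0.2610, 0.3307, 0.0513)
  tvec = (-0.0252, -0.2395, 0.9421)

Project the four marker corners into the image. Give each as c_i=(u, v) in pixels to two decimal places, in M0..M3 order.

c0=(271.86, 148.86) c1=(365.74, 144.85) c2=(373.92, 76.00) c3=(283.02, 83.18)

Intrinsics K: fx=640.7, fy=483.6, cx=339.7, cy=235.6
Marker side s = 0.145 m; corners in marker frame (Z=0):
  M0 = (-0.0725, +0.0725, 0)
  M1 = (+0.0725, +0.0725, 0)
  M2 = (+0.0725, -0.0725, 0)
  M3 = (-0.0725, -0.0725, 0)
rvec = (-0.2610, 0.3307, 0.0513), |rvec| = θ = 0.42440 rad = 24.316°
Rodrigues: sinθ=0.41177, 1−cosθ=0.08871; R = I + sinθ·[k]× + (1−cosθ)·[k]×²:
    [+0.94484 -0.09229 +0.31427]
    [+0.00726 +0.96515 +0.26159]
    [-0.32746 -0.24488 +0.91258]
t = (-0.0252, -0.2395, 0.9421) m
M0: Pc = R·M0+t = (-0.10039, -0.17005, +0.94809); u = 640.7·(-0.10039)/0.94809 + 339.7 = 271.8572, v = 483.6·(-0.17005)/0.94809 + 235.6 = 148.8594
M1: Pc = R·M1+t = (+0.03661, -0.16900, +0.90061); u = 640.7·(+0.03661)/0.90061 + 339.7 = 365.7447, v = 483.6·(-0.16900)/0.90061 + 235.6 = 144.8517
M2: Pc = R·M2+t = (+0.04999, -0.30895, +0.93611); u = 640.7·(+0.04999)/0.93611 + 339.7 = 373.9155, v = 483.6·(-0.30895)/0.93611 + 235.6 = 75.9967
M3: Pc = R·M3+t = (-0.08701, -0.31000, +0.98359); u = 640.7·(-0.08701)/0.98359 + 339.7 = 283.0229, v = 483.6·(-0.31000)/0.98359 + 235.6 = 83.1835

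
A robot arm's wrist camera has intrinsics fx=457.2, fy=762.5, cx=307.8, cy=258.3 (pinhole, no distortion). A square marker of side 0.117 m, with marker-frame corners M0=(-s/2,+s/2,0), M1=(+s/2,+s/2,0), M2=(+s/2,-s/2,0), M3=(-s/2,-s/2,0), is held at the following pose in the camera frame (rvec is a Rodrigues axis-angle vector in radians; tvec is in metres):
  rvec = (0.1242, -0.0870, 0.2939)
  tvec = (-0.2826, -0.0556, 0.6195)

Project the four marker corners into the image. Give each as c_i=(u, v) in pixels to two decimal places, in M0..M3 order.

Intrinsics K: fx=457.2, fy=762.5, cx=307.8, cy=258.3
Marker side s = 0.117 m; corners in marker frame (Z=0):
  M0 = (-0.0585, +0.0585, 0)
  M1 = (+0.0585, +0.0585, 0)
  M2 = (+0.0585, -0.0585, 0)
  M3 = (-0.0585, -0.0585, 0)
rvec = (0.1242, -0.0870, 0.2939), |rvec| = θ = 0.33071 rad = 18.949°
Rodrigues: sinθ=0.32472, 1−cosθ=0.05419; R = I + sinθ·[k]× + (1−cosθ)·[k]×²:
    [+0.95345 -0.29393 -0.06734]
    [+0.28322 +0.94956 -0.13462]
    [+0.10351 +0.10928 +0.98861]
t = (-0.2826, -0.0556, 0.6195) m
M0: Pc = R·M0+t = (-0.35557, -0.01662, +0.61984); u = 457.2·(-0.35557)/0.61984 + 307.8 = 45.5259, v = 762.5·(-0.01662)/0.61984 + 258.3 = 237.8560
M1: Pc = R·M1+t = (-0.24402, +0.01652, +0.63195); u = 457.2·(-0.24402)/0.63195 + 307.8 = 131.2588, v = 762.5·(+0.01652)/0.63195 + 258.3 = 278.2299
M2: Pc = R·M2+t = (-0.20963, -0.09458, +0.61916); u = 457.2·(-0.20963)/0.61916 + 307.8 = 153.0069, v = 762.5·(-0.09458)/0.61916 + 258.3 = 141.8232
M3: Pc = R·M3+t = (-0.32118, -0.12772, +0.60705); u = 457.2·(-0.32118)/0.60705 + 307.8 = 65.9021, v = 762.5·(-0.12772)/0.60705 + 258.3 = 97.8777

c0=(45.53, 237.86) c1=(131.26, 278.23) c2=(153.01, 141.82) c3=(65.90, 97.88)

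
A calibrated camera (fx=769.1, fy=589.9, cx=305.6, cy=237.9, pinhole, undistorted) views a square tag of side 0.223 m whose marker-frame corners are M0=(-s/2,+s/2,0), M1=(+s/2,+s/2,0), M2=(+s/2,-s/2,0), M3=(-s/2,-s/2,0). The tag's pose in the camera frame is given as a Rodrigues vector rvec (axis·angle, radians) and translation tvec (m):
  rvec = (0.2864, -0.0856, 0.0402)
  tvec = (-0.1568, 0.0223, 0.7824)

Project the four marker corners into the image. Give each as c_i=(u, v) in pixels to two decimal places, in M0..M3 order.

c0=(43.78, 330.47) c1=(257.45, 332.60) c2=(265.16, 174.73) c3=(33.67, 168.15)

Intrinsics K: fx=769.1, fy=589.9, cx=305.6, cy=237.9
Marker side s = 0.223 m; corners in marker frame (Z=0):
  M0 = (-0.1115, +0.1115, 0)
  M1 = (+0.1115, +0.1115, 0)
  M2 = (+0.1115, -0.1115, 0)
  M3 = (-0.1115, -0.1115, 0)
rvec = (0.2864, -0.0856, 0.0402), |rvec| = θ = 0.30161 rad = 17.281°
Rodrigues: sinθ=0.29706, 1−cosθ=0.04514; R = I + sinθ·[k]× + (1−cosθ)·[k]×²:
    [+0.99556 -0.05176 -0.07859]
    [+0.02743 +0.95850 -0.28379]
    [+0.09002 +0.28037 +0.95566]
t = (-0.1568, 0.0223, 0.7824) m
M0: Pc = R·M0+t = (-0.27358, +0.12611, +0.80362); u = 769.1·(-0.27358)/0.80362 + 305.6 = 43.7767, v = 589.9·(+0.12611)/0.80362 + 237.9 = 330.4740
M1: Pc = R·M1+t = (-0.05157, +0.13223, +0.82370); u = 769.1·(-0.05157)/0.82370 + 305.6 = 257.4521, v = 589.9·(+0.13223)/0.82370 + 237.9 = 332.5982
M2: Pc = R·M2+t = (-0.04002, -0.08151, +0.76118); u = 769.1·(-0.04002)/0.76118 + 305.6 = 265.1596, v = 589.9·(-0.08151)/0.76118 + 237.9 = 174.7279
M3: Pc = R·M3+t = (-0.26203, -0.08763, +0.74110); u = 769.1·(-0.26203)/0.74110 + 305.6 = 33.6663, v = 589.9·(-0.08763)/0.74110 + 237.9 = 168.1481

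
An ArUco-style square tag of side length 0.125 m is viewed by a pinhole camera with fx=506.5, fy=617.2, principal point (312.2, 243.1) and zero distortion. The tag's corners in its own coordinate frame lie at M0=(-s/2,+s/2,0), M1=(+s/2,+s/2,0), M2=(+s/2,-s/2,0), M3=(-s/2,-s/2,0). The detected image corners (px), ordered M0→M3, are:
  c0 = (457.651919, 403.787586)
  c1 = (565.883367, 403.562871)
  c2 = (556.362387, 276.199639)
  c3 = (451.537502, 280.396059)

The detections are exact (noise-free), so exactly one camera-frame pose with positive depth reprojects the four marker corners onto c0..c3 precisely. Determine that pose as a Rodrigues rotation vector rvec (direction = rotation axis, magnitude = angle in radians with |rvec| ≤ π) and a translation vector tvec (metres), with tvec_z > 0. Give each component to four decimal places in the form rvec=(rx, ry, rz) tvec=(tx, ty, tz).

Intrinsics K: fx=506.5, fy=617.2, cx=312.2, cy=243.1
Marker side s = 0.125 m; corners in marker frame (Z=0):
  M0 = (-0.0625, +0.0625, 0)
  M1 = (+0.0625, +0.0625, 0)
  M2 = (+0.0625, -0.0625, 0)
  M3 = (-0.0625, -0.0625, 0)
Detected image corners:
  c0 = (457.651919, 403.787586) px
  c1 = (565.883367, 403.562871) px
  c2 = (556.362387, 276.199639) px
  c3 = (451.537502, 280.396059) px
Planar DLT: solve 8×8 A·h = b for H (H[2,2]=1):
  H  [+721.19851 -57.99971 +506.94336]
  H  [-105.75834 +921.97672 +340.07607]
  H  [-0.25760 -0.23692 +1.00000]
B = K⁻¹H; ‖b₁‖=1.605018, ‖b₂‖=1.605018; λ = 2/(‖b₁‖+‖b₂‖) = 0.623046, sign → tz>0 ⇒ λ=+0.623046
r₁ = λ·B[:,0] = (+0.98608,-0.04354,-0.16050); r₂ = λ·B[:,1] = (+0.01964,+0.98885,-0.14761)
r₃ = r₁×r₂ = (+0.16514,+0.14240,+0.97594); SVD([r₁ r₂ r₃]) → R = UVᵀ:
  R  [+0.98608 +0.01964 +0.16514]
  R  [-0.04354 +0.98885 +0.14240]
  R  [-0.16050 -0.14761 +0.97594]
t = (+0.23955, +0.09789, +0.62305) m
tr R = 2.950862; θ = arccos((tr R − 1)/2) = 0.222128 rad = 12.727°
axis k = ((R−Rᵀ)₃₂, (R−Rᵀ)₁₃, (R−Rᵀ)₂₁) / (2 sinθ) = (-0.658213, +0.739048, -0.143402)
rvec = θ·k = (-0.146208, +0.164163, -0.031854)

rvec=(-0.1462, 0.1642, -0.0319) tvec=(0.2396, 0.0979, 0.6230)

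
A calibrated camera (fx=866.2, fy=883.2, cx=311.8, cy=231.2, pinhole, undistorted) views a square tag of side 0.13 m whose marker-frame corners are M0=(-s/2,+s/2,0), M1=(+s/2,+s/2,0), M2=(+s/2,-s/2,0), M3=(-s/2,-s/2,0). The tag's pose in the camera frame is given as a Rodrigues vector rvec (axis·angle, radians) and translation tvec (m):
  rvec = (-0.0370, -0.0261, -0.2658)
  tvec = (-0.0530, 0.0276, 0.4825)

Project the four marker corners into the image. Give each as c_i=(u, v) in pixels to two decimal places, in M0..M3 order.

Intrinsics K: fx=866.2, fy=883.2, cx=311.8, cy=231.2
Marker side s = 0.13 m; corners in marker frame (Z=0):
  M0 = (-0.0650, +0.0650, 0)
  M1 = (+0.0650, +0.0650, 0)
  M2 = (+0.0650, -0.0650, 0)
  M3 = (-0.0650, -0.0650, 0)
rvec = (-0.0370, -0.0261, -0.2658), |rvec| = θ = 0.26963 rad = 15.449°
Rodrigues: sinθ=0.26637, 1−cosθ=0.03613; R = I + sinθ·[k]× + (1−cosθ)·[k]×²:
    [+0.96455 +0.26307 -0.02090]
    [-0.26211 +0.96421 +0.04000]
    [+0.03067 -0.03311 +0.99898]
t = (-0.0530, 0.0276, 0.4825) m
M0: Pc = R·M0+t = (-0.09860, +0.10731, +0.47835); u = 866.2·(-0.09860)/0.47835 + 311.8 = 133.2630, v = 883.2·(+0.10731)/0.47835 + 231.2 = 429.3311
M1: Pc = R·M1+t = (+0.02680, +0.07324, +0.48234); u = 866.2·(+0.02680)/0.48234 + 311.8 = 359.9197, v = 883.2·(+0.07324)/0.48234 + 231.2 = 365.3006
M2: Pc = R·M2+t = (-0.00740, -0.05211, +0.48665); u = 866.2·(-0.00740)/0.48665 + 311.8 = 298.6216, v = 883.2·(-0.05211)/0.48665 + 231.2 = 136.6256
M3: Pc = R·M3+t = (-0.13280, -0.01804, +0.48266); u = 866.2·(-0.13280)/0.48266 + 311.8 = 73.4795, v = 883.2·(-0.01804)/0.48266 + 231.2 = 198.1960

c0=(133.26, 429.33) c1=(359.92, 365.30) c2=(298.62, 136.63) c3=(73.48, 198.20)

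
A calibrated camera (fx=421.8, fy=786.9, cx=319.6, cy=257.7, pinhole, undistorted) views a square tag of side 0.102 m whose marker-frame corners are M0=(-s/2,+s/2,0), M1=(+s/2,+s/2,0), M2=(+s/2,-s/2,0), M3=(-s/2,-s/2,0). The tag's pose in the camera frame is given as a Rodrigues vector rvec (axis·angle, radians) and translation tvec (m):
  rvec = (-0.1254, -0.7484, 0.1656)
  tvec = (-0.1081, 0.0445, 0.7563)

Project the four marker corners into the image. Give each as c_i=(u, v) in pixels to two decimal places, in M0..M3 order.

c0=(230.81, 350.94) c1=(278.21, 362.78) c2=(284.76, 262.08) c3=(239.12, 241.18)

Intrinsics K: fx=421.8, fy=786.9, cx=319.6, cy=257.7
Marker side s = 0.102 m; corners in marker frame (Z=0):
  M0 = (-0.0510, +0.0510, 0)
  M1 = (+0.0510, +0.0510, 0)
  M2 = (+0.0510, -0.0510, 0)
  M3 = (-0.0510, -0.0510, 0)
rvec = (-0.1254, -0.7484, 0.1656), |rvec| = θ = 0.77669 rad = 44.501°
Rodrigues: sinθ=0.70092, 1−cosθ=0.28676; R = I + sinθ·[k]× + (1−cosθ)·[k]×²:
    [+0.72071 -0.10483 -0.68526]
    [+0.19406 +0.97949 +0.05425]
    [+0.66552 -0.17208 +0.72627]
t = (-0.1081, 0.0445, 0.7563) m
M0: Pc = R·M0+t = (-0.15020, +0.08456, +0.71358); u = 421.8·(-0.15020)/0.71358 + 319.6 = 230.8149, v = 786.9·(+0.08456)/0.71358 + 257.7 = 350.9449
M1: Pc = R·M1+t = (-0.07669, +0.10435, +0.78147); u = 421.8·(-0.07669)/0.78147 + 319.6 = 278.2061, v = 786.9·(+0.10435)/0.78147 + 257.7 = 362.7766
M2: Pc = R·M2+t = (-0.06600, +0.00444, +0.79902); u = 421.8·(-0.06600)/0.79902 + 319.6 = 284.7602, v = 786.9·(+0.00444)/0.79902 + 257.7 = 262.0757
M3: Pc = R·M3+t = (-0.13951, -0.01535, +0.73113); u = 421.8·(-0.13951)/0.73113 + 319.6 = 239.1152, v = 786.9·(-0.01535)/0.73113 + 257.7 = 241.1783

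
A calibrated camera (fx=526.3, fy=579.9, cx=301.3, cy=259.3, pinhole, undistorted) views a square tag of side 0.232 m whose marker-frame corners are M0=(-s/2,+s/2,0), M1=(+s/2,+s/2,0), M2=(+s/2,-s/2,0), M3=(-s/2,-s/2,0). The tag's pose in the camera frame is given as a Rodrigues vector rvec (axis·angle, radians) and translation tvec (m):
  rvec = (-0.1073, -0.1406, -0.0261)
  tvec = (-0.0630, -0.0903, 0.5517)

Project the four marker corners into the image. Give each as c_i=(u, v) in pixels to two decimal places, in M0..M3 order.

Intrinsics K: fx=526.3, fy=579.9, cx=301.3, cy=259.3
Marker side s = 0.232 m; corners in marker frame (Z=0):
  M0 = (-0.1160, +0.1160, 0)
  M1 = (+0.1160, +0.1160, 0)
  M2 = (+0.1160, -0.1160, 0)
  M3 = (-0.1160, -0.1160, 0)
rvec = (-0.1073, -0.1406, -0.0261), |rvec| = θ = 0.17878 rad = 10.243°
Rodrigues: sinθ=0.17783, 1−cosθ=0.01594; R = I + sinθ·[k]× + (1−cosθ)·[k]×²:
    [+0.98980 +0.03348 -0.13846]
    [-0.01844 +0.99392 +0.10856]
    [+0.14125 -0.10490 +0.98440]
t = (-0.0630, -0.0903, 0.5517) m
M0: Pc = R·M0+t = (-0.17393, +0.02713, +0.52315); u = 526.3·(-0.17393)/0.52315 + 301.3 = 126.3187, v = 579.9·(+0.02713)/0.52315 + 259.3 = 289.3770
M1: Pc = R·M1+t = (+0.05570, +0.02286, +0.55592); u = 526.3·(+0.05570)/0.55592 + 301.3 = 354.0338, v = 579.9·(+0.02286)/0.55592 + 259.3 = 283.1418
M2: Pc = R·M2+t = (+0.04793, -0.20773, +0.58025); u = 526.3·(+0.04793)/0.58025 + 301.3 = 344.7760, v = 579.9·(-0.20773)/0.58025 + 259.3 = 51.6930
M3: Pc = R·M3+t = (-0.18170, -0.20346, +0.54748); u = 526.3·(-0.18170)/0.54748 + 301.3 = 126.6292, v = 579.9·(-0.20346)/0.54748 + 259.3 = 43.7976

c0=(126.32, 289.38) c1=(354.03, 283.14) c2=(344.78, 51.69) c3=(126.63, 43.80)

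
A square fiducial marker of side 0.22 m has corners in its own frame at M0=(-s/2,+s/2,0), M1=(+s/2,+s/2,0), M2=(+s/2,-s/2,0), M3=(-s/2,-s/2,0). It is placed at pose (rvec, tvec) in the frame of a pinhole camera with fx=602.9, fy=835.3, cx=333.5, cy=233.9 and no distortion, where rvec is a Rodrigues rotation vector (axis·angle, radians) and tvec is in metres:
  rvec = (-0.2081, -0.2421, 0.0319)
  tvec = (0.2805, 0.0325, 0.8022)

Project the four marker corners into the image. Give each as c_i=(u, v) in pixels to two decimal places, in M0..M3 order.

c0=(471.97, 382.33) c1=(622.97, 385.67) c2=(608.37, 166.28) c3=(465.09, 148.96)

Intrinsics K: fx=602.9, fy=835.3, cx=333.5, cy=233.9
Marker side s = 0.22 m; corners in marker frame (Z=0):
  M0 = (-0.1100, +0.1100, 0)
  M1 = (+0.1100, +0.1100, 0)
  M2 = (+0.1100, -0.1100, 0)
  M3 = (-0.1100, -0.1100, 0)
rvec = (-0.2081, -0.2421, 0.0319), |rvec| = θ = 0.32084 rad = 18.383°
Rodrigues: sinθ=0.31536, 1−cosθ=0.05103; R = I + sinθ·[k]× + (1−cosθ)·[k]×²:
    [+0.97044 -0.00638 -0.24126]
    [+0.05633 +0.97803 +0.20072]
    [+0.23468 -0.20838 +0.94948]
t = (0.2805, 0.0325, 0.8022) m
M0: Pc = R·M0+t = (+0.17305, +0.13389, +0.75346); u = 602.9·(+0.17305)/0.75346 + 333.5 = 471.9694, v = 835.3·(+0.13389)/0.75346 + 233.9 = 382.3285
M1: Pc = R·M1+t = (+0.38655, +0.14628, +0.80509); u = 602.9·(+0.38655)/0.80509 + 333.5 = 622.9683, v = 835.3·(+0.14628)/0.80509 + 233.9 = 385.6678
M2: Pc = R·M2+t = (+0.38795, -0.06889, +0.85094); u = 602.9·(+0.38795)/0.85094 + 333.5 = 608.3682, v = 835.3·(-0.06889)/0.85094 + 233.9 = 166.2791
M3: Pc = R·M3+t = (+0.17445, -0.08128, +0.79931); u = 602.9·(+0.17445)/0.79931 + 333.5 = 465.0865, v = 835.3·(-0.08128)/0.79931 + 233.9 = 148.9605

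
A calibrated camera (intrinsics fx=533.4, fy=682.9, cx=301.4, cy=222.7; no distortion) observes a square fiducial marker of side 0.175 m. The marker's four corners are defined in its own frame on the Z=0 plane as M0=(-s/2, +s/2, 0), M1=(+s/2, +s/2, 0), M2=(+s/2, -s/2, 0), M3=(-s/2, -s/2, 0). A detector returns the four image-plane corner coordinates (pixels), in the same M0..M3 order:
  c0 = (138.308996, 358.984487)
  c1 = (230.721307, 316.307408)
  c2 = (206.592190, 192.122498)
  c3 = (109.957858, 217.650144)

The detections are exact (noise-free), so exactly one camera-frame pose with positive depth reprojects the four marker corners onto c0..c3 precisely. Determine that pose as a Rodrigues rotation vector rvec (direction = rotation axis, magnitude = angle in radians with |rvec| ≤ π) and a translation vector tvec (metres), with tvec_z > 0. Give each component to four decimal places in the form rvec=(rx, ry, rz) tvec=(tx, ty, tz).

rvec=(-0.0459, -0.7185, -0.2416) tvec=(-0.2082, 0.0612, 0.8753)

Intrinsics K: fx=533.4, fy=682.9, cx=301.4, cy=222.7
Marker side s = 0.175 m; corners in marker frame (Z=0):
  M0 = (-0.0875, +0.0875, 0)
  M1 = (+0.0875, +0.0875, 0)
  M2 = (+0.0875, -0.0875, 0)
  M3 = (-0.0875, -0.0875, 0)
Detected image corners:
  c0 = (138.308996, 358.984487) px
  c1 = (230.721307, 316.307408) px
  c2 = (206.592190, 192.122498) px
  c3 = (109.957858, 217.650144) px
Planar DLT: solve 8×8 A·h = b for H (H[2,2]=1):
  H  [+668.66734 +157.20263 +174.55146]
  H  [+8.43667 +768.15211 +270.41965]
  H  [+0.75022 +0.04697 +1.00000]
B = K⁻¹H; ‖b₁‖=1.142436, ‖b₂‖=1.142436; λ = 2/(‖b₁‖+‖b₂‖) = 0.875323, sign → tz>0 ⇒ λ=+0.875323
r₁ = λ·B[:,0] = (+0.72624,-0.20334,+0.65668); r₂ = λ·B[:,1] = (+0.23474,+0.97119,+0.04112)
r₃ = r₁×r₂ = (-0.64612,+0.12429,+0.75305); SVD([r₁ r₂ r₃]) → R = UVᵀ:
  R  [+0.72624 +0.23474 -0.64612]
  R  [-0.20334 +0.97119 +0.12429]
  R  [+0.65668 +0.04112 +0.75305]
t = (-0.20816, +0.06117, +0.87532) m
tr R = 2.450472; θ = arccos((tr R − 1)/2) = 0.759419 rad = 43.512°
axis k = ((R−Rᵀ)₃₂, (R−Rᵀ)₁₃, (R−Rᵀ)₂₁) / (2 sinθ) = (-0.060402, -0.946118, -0.318138)
rvec = θ·k = (-0.045870, -0.718500, -0.241600)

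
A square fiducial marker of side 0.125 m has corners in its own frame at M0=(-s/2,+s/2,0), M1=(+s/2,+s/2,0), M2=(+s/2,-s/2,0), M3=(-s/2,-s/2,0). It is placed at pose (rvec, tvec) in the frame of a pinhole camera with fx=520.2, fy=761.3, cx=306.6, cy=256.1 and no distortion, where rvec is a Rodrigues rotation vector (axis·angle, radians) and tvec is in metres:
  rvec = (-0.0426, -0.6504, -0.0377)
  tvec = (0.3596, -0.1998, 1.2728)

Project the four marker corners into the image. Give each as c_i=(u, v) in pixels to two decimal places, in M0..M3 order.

c0=(438.60, 172.12) c1=(470.47, 175.40) c2=(467.63, 103.22) c3=(435.68, 95.52)

Intrinsics K: fx=520.2, fy=761.3, cx=306.6, cy=256.1
Marker side s = 0.125 m; corners in marker frame (Z=0):
  M0 = (-0.0625, +0.0625, 0)
  M1 = (+0.0625, +0.0625, 0)
  M2 = (+0.0625, -0.0625, 0)
  M3 = (-0.0625, -0.0625, 0)
rvec = (-0.0426, -0.6504, -0.0377), |rvec| = θ = 0.65288 rad = 37.407°
Rodrigues: sinθ=0.60748, 1−cosθ=0.20566; R = I + sinθ·[k]× + (1−cosθ)·[k]×²:
    [+0.79521 +0.04845 -0.60439]
    [-0.02171 +0.99844 +0.05147]
    [+0.60594 -0.02781 +0.79502]
t = (0.3596, -0.1998, 1.2728) m
M0: Pc = R·M0+t = (+0.31293, -0.13604, +1.23319); u = 520.2·(+0.31293)/1.23319 + 306.6 = 438.6029, v = 761.3·(-0.13604)/1.23319 + 256.1 = 172.1164
M1: Pc = R·M1+t = (+0.41233, -0.13875, +1.30893); u = 520.2·(+0.41233)/1.30893 + 306.6 = 470.4688, v = 761.3·(-0.13875)/1.30893 + 256.1 = 175.3978
M2: Pc = R·M2+t = (+0.40627, -0.26356, +1.31241); u = 520.2·(+0.40627)/1.31241 + 306.6 = 467.6344, v = 761.3·(-0.26356)/1.31241 + 256.1 = 103.2150
M3: Pc = R·M3+t = (+0.30687, -0.26085, +1.23667); u = 520.2·(+0.30687)/1.23667 + 306.6 = 435.6845, v = 761.3·(-0.26085)/1.23667 + 256.1 = 95.5218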